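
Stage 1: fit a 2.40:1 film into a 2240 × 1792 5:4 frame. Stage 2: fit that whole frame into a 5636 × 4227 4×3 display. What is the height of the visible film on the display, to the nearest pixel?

2202 px

2.40:1 in 2240×1792: fills the width, so the film is 2240.00 × 933.33.
The 5:4 canvas is height-limited in 5636×4227, giving 5283.75 × 4227.00; scale factor 2.3588.
So the film's height is 933.33 × 2.3588 ≈ 2201.56.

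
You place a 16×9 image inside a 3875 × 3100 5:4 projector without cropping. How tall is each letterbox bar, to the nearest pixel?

Since 1.778 > 1.250, the image is width-limited.
That makes the image 2179.69 px tall (3875 × 9/16).
Leftover height: 3100 − 2179.69 = 920.31 px → 460.16 each side.

460 px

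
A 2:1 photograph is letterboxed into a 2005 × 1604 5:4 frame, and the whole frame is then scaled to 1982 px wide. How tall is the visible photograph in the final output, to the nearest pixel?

991 px

At 2005×1604 the photograph is width-limited, so height = 2005 × 1/2 ≈ 1002.50 px.
Scaling 2005 → 1982 is ×0.9885, so the height becomes 1002.50 × 0.9885 ≈ 991.00 px.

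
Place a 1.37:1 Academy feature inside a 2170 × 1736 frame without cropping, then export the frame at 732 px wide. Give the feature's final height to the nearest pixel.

In the 2170×1736 frame the feature fills the width: height = 2170 / 1.370 ≈ 1583.94 px.
The frame scales by 732/2170 = 0.3373; 1583.94 × 0.3373 ≈ 534.31 px.

534 px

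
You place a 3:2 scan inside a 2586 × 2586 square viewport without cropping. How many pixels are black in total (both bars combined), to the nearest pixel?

3:2 is wider than square, so it spans the full width.
Content height = 2586 × 2/3 ≈ 1724.0000 px.
2586 − 1724.0000 = 862.0000 px of bars.
That's 862.0000 × 2586 ≈ 2229132 black pixels.

2229132 pixels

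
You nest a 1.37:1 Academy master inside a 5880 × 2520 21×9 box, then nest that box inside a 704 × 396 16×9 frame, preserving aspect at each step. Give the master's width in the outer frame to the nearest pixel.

Inside the 5880×2520 canvas the master is height-limited at 3452.40 × 2520.00.
The 21×9 canvas is width-limited in 704×396, giving 704.00 × 301.71; scale factor 0.1197.
The master scales with it: width 3452.40 × 0.1197 ≈ 413.35.

413 px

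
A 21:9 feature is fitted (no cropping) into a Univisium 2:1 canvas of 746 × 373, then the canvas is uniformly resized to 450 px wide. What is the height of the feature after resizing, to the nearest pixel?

193 px

Fitted into 746×373, the feature spans the width; its height is 746 × 9/21 ≈ 319.71 px.
The frame scales by 450/746 = 0.6032; 319.71 × 0.6032 ≈ 192.86 px.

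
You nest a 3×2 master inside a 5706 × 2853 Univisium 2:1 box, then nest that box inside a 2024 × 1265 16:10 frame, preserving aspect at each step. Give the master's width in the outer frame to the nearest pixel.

First fit — 3×2 into 5706×2853 spans the height: 4279.50 × 2853.00.
Univisium 2:1 in 2024×1265: fills the width, so the intermediate becomes 2024.00 × 1012.00 — a scale of ×0.3547.
So the master's width is 4279.50 × 0.3547 ≈ 1518.00.

1518 px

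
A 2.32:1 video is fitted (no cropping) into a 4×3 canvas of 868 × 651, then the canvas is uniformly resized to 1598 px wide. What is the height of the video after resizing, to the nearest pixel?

Fitted into 868×651, the video spans the width; its height is 868 / 2.320 ≈ 374.14 px.
The frame scales by 1598/868 = 1.8410; 374.14 × 1.8410 ≈ 688.79 px.

689 px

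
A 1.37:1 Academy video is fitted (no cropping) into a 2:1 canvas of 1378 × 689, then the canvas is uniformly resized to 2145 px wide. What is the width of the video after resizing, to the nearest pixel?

1469 px

At 1378×689 the video is height-limited, so width = 689 × 1.370 ≈ 943.93 px.
Resizing to 2145 px wide multiplies everything by 1.5566: 943.93 → 1469.33 px.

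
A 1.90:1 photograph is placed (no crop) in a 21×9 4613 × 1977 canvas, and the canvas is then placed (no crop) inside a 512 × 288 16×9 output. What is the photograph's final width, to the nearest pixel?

First fit — 1.90:1 into 4613×1977 spans the height: 3756.30 × 1977.00.
21×9 in 512×288: fills the width, so the intermediate becomes 512.00 × 219.43 — a scale of ×0.1110.
Applying the same ×0.1110: 3756.30 → 416.91.

417 px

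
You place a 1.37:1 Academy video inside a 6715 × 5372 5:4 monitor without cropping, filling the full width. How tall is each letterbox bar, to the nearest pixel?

235 px

Content height = 6715 / 1.370 ≈ 4901.46 px.
Black = 5372 − 4901.46 = 470.54 px, or 235.27 per bar.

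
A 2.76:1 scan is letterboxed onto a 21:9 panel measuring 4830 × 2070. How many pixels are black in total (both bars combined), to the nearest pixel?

2.76:1 (2.760) > 21:9 (2.333), so the scan fills the width.
The scan is 4830 / 2.760 ≈ 1750.0000 px tall.
Black = 2070 − 1750.0000 = 320.0000 px.
Across the 4830-px span: 320.0000 × 4830 ≈ 1545600 px.

1545600 pixels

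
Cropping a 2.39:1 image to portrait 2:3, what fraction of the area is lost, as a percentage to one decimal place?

72.1%

portrait 2:3 is narrower than 2.39:1, so the crop keeps the full height and trims the width.
(0.667)/(2.390) ≈ 0.279 of the area survives, leaving 72.11% discarded.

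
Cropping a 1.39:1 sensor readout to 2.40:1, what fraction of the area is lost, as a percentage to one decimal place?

2.40:1 is wider than 1.39:1, so the crop keeps the full width and trims the height.
(1.390)/(2.400) ≈ 0.579 of the area survives, leaving 42.08% discarded.

42.1%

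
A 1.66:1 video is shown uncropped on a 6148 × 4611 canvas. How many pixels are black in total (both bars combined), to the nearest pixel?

1.66:1 (1.660) > 4×3 (1.333), so the video fills the width.
That makes the image 3703.6145 px tall (6148 / 1.660).
Leftover height: 4611 − 3703.6145 = 907.3855 px.
Bar area = 907.3855 × 6148 ≈ 5578606 px.

5578606 pixels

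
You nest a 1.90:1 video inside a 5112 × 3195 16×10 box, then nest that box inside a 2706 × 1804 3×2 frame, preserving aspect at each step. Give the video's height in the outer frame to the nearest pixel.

1.90:1 in 5112×3195: fills the width, so the video is 5112.00 × 2690.53.
Second fit — the 16×10 canvas into 2706×1804 spans the width: 2706.00 × 1691.25 (×0.5293 from 5112×3195).
Applying the same ×0.5293: 2690.53 → 1424.21.

1424 px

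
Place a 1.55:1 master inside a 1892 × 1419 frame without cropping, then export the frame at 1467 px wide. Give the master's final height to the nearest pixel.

946 px

At 1892×1419 the master is width-limited, so height = 1892 / 1.550 ≈ 1220.65 px.
Resizing to 1467 px wide multiplies everything by 0.7754: 1220.65 → 946.45 px.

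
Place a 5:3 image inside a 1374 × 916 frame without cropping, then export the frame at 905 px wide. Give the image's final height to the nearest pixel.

543 px

At 1374×916 the image is width-limited, so height = 1374 × 3/5 ≈ 824.40 px.
Resizing to 905 px wide multiplies everything by 0.6587: 824.40 → 543.00 px.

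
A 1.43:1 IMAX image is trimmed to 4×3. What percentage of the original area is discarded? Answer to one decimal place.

Going from 1.43:1 IMAX to 4×3 means cutting width while keeping height.
(1.333)/(1.430) ≈ 0.932 of the area survives, leaving 6.76% discarded.

6.8%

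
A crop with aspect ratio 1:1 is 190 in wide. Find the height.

At 1:1, 190 / 1 × 1 ≈ 190.

190 in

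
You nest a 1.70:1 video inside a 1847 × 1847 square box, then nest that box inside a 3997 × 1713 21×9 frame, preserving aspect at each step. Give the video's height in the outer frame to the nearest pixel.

1008 px

First fit — 1.70:1 into 1847×1847 spans the width: 1847.00 × 1086.47.
square in 3997×1713: fills the height, so the intermediate becomes 1713.00 × 1713.00 — a scale of ×0.9274.
The video scales with it: height 1086.47 × 0.9274 ≈ 1007.65.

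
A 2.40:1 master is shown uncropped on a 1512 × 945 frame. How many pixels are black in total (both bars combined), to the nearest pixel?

2.40:1 (2.400) > 16:10 (1.600), so the master fills the width.
That makes the image 630.0000 px tall (1512 / 2.400).
945 − 630.0000 = 315.0000 px of bars.
That's 315.0000 × 1512 ≈ 476280 black pixels.

476280 pixels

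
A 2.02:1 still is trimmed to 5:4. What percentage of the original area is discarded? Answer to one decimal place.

Going from 2.02:1 to 5:4 means cutting width while keeping height.
Area ratio = (1.250)/(2.020) = 61.88%; the remaining 38.12% is cropped out.

38.1%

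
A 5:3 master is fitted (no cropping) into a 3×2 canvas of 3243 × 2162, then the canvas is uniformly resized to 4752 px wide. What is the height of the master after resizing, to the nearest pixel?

At 3243×2162 the master is width-limited, so height = 3243 × 3/5 ≈ 1945.80 px.
The frame scales by 4752/3243 = 1.4653; 1945.80 × 1.4653 ≈ 2851.20 px.

2851 px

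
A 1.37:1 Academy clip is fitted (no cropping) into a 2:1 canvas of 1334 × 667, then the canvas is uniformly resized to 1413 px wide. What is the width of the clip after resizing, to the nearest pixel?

At 1334×667 the clip is height-limited, so width = 667 × 1.370 ≈ 913.79 px.
The frame scales by 1413/1334 = 1.0592; 913.79 × 1.0592 ≈ 967.90 px.

968 px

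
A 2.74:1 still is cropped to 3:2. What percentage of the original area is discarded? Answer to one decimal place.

Going from 2.74:1 to 3:2 means cutting width while keeping height.
Fraction kept = (1.500)/(2.740) ≈ 54.74%, so 45.26% is lost.

45.3%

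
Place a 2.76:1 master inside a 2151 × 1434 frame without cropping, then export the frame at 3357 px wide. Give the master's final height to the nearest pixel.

1216 px

In the 2151×1434 frame the master fills the width: height = 2151 / 2.760 ≈ 779.35 px.
Resizing to 3357 px wide multiplies everything by 1.5607: 779.35 → 1216.30 px.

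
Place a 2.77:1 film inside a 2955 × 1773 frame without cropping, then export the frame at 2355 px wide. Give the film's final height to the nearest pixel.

850 px

Fitted into 2955×1773, the film spans the width; its height is 2955 / 2.770 ≈ 1066.79 px.
Resizing to 2355 px wide multiplies everything by 0.7970: 1066.79 → 850.18 px.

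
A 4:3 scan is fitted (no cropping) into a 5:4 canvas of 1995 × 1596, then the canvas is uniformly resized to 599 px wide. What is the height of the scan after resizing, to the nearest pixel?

449 px

Fitted into 1995×1596, the scan spans the width; its height is 1995 × 3/4 ≈ 1496.25 px.
Resizing to 599 px wide multiplies everything by 0.3003: 1496.25 → 449.25 px.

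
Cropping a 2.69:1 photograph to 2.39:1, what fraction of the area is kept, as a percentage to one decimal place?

88.8%

2.39:1 is narrower than 2.69:1, so the crop keeps the full height and trims the width.
Fraction kept = (2.390)/(2.690) ≈ 88.85%.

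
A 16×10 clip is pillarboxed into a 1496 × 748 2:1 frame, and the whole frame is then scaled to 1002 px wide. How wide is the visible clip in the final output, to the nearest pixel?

At 1496×748 the clip is height-limited, so width = 748 × 16/10 ≈ 1196.80 px.
Scaling 1496 → 1002 is ×0.6698, so the width becomes 1196.80 × 0.6698 ≈ 801.60 px.

802 px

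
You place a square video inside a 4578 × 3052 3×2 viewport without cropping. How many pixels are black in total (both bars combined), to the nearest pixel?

square (1.000) < 3×2 (1.500), so the video fills the height.
Content width = 3052 × 1/1 ≈ 3052.0000 px.
4578 − 3052.0000 = 1526.0000 px of bars.
Bar area = 1526.0000 × 3052 ≈ 4657352 px.

4657352 pixels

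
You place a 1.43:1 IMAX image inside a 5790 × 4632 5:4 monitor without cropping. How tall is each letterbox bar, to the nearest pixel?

292 px

1.43:1 IMAX (1.430) > 5:4 (1.250), so the image fills the width.
Content height = 5790 / 1.430 ≈ 4048.95 px.
Black = 4632 − 4048.95 = 583.05 px, or 291.52 per bar.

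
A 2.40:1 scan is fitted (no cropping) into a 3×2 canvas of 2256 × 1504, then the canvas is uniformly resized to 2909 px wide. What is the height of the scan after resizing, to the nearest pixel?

1212 px

In the 2256×1504 frame the scan fills the width: height = 2256 / 2.400 ≈ 940.00 px.
Resizing to 2909 px wide multiplies everything by 1.2895: 940.00 → 1212.08 px.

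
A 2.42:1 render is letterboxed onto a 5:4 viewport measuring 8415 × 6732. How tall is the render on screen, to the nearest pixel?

3477 px

2.42:1 (2.420) > 5:4 (1.250), so the render fills the width.
The render is 8415 / 2.420 ≈ 3477.27 px tall.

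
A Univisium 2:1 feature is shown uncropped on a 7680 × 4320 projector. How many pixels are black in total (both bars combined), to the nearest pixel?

3686400 pixels

Since 2.000 > 1.778, the feature is width-limited.
The feature is 7680 × 1/2 ≈ 3840.0000 px tall.
Black = 4320 − 3840.0000 = 480.0000 px.
Bar area = 480.0000 × 7680 ≈ 3686400 px.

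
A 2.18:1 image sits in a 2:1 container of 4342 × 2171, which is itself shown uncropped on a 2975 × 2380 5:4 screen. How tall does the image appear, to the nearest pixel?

Inside the 4342×2171 canvas the image is width-limited at 4342.00 × 1991.74.
Second fit — the 2:1 canvas into 2975×2380 spans the width: 2975.00 × 1487.50 (×0.6852 from 4342×2171).
The image scales with it: height 1991.74 × 0.6852 ≈ 1364.68.

1365 px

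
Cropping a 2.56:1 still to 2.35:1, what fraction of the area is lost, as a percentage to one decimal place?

8.2%

2.35:1 is narrower than 2.56:1, so the crop keeps the full height and trims the width.
Fraction kept = (2.350)/(2.560) ≈ 91.80%, so 8.20% is lost.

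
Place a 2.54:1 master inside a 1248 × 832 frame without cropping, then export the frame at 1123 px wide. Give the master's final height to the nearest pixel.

In the 1248×832 frame the master fills the width: height = 1248 / 2.540 ≈ 491.34 px.
Resizing to 1123 px wide multiplies everything by 0.8998: 491.34 → 442.13 px.

442 px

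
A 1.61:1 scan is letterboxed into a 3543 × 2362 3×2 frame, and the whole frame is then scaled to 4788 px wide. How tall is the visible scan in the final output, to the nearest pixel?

2974 px

In the 3543×2362 frame the scan fills the width: height = 3543 / 1.610 ≈ 2200.62 px.
Resizing to 4788 px wide multiplies everything by 1.3514: 2200.62 → 2973.91 px.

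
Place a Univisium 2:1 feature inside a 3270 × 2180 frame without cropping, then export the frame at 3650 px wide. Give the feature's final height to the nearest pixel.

1825 px

In the 3270×2180 frame the feature fills the width: height = 3270 × 1/2 ≈ 1635.00 px.
Resizing to 3650 px wide multiplies everything by 1.1162: 1635.00 → 1825.00 px.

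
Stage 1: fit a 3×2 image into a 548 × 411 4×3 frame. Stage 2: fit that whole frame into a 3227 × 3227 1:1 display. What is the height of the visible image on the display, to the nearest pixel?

3×2 in 548×411: fills the width, so the image is 548.00 × 365.33.
The 4×3 canvas is width-limited in 3227×3227, giving 3227.00 × 2420.25; scale factor 5.8887.
Applying the same ×5.8887: 365.33 → 2151.33.

2151 px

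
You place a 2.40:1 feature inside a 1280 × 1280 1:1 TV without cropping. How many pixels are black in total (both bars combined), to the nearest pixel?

2.40:1 (2.400) > 1:1 (1.000), so the feature fills the width.
That makes the image 533.3333 px tall (1280 / 2.400).
Leftover height: 1280 − 533.3333 = 746.6667 px.
Bar area = 746.6667 × 1280 ≈ 955733 px.

955733 pixels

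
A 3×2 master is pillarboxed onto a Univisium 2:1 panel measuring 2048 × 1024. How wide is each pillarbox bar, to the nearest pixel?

Since 1.500 < 2.000, the master is height-limited.
The master is 1024 × 3/2 ≈ 1536.00 px wide.
Leftover width: 2048 − 1536.00 = 512.00 px → 256.00 each side.

256 px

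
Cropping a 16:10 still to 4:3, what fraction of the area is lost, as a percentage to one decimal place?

Going from 16:10 to 4:3 means cutting width while keeping height.
Area ratio = (1.333)/(1.600) = 83.33%; the remaining 16.67% is cropped out.

16.7%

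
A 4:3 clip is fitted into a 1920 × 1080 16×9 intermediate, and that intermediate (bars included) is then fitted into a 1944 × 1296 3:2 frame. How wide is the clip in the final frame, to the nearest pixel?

1458 px

4:3 in 1920×1080: fills the height, so the clip is 1440.00 × 1080.00.
Second fit — the 16×9 canvas into 1944×1296 spans the width: 1944.00 × 1093.50 (×1.0125 from 1920×1080).
So the clip's width is 1440.00 × 1.0125 ≈ 1458.00.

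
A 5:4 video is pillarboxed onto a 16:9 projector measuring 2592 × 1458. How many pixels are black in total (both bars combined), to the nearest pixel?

1121931 pixels

Since 1.250 < 1.778, the video is height-limited.
Content width = 1458 × 5/4 ≈ 1822.5000 px.
Leftover width: 2592 − 1822.5000 = 769.5000 px.
Bar area = 769.5000 × 1458 ≈ 1121931 px.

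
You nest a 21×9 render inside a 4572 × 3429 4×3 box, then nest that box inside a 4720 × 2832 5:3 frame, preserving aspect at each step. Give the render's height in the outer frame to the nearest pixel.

1618 px

Inside the 4572×3429 canvas the render is width-limited at 4572.00 × 1959.43.
The 4×3 canvas is height-limited in 4720×2832, giving 3776.00 × 2832.00; scale factor 0.8259.
So the render's height is 1959.43 × 0.8259 ≈ 1618.29.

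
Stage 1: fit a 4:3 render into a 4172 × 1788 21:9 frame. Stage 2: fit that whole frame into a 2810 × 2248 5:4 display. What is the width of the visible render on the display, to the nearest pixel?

1606 px

4:3 in 4172×1788: fills the height, so the render is 2384.00 × 1788.00.
21:9 in 2810×2248: fills the width, so the intermediate becomes 2810.00 × 1204.29 — a scale of ×0.6735.
Applying the same ×0.6735: 2384.00 → 1605.71.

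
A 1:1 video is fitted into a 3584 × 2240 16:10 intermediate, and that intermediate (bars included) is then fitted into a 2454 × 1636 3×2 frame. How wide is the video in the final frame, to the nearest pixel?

1534 px

First fit — 1:1 into 3584×2240 spans the height: 2240.00 × 2240.00.
The 16:10 canvas is width-limited in 2454×1636, giving 2454.00 × 1533.75; scale factor 0.6847.
So the video's width is 2240.00 × 0.6847 ≈ 1533.75.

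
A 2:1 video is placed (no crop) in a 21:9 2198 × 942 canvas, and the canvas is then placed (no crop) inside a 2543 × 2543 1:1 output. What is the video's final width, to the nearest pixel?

2180 px

Inside the 2198×942 canvas the video is height-limited at 1884.00 × 942.00.
The 21:9 canvas is width-limited in 2543×2543, giving 2543.00 × 1089.86; scale factor 1.1570.
So the video's width is 1884.00 × 1.1570 ≈ 2179.71.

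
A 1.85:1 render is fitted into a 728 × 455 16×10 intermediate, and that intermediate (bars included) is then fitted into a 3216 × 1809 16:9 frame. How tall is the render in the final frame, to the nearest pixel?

1.85:1 in 728×455: fills the width, so the render is 728.00 × 393.51.
Second fit — the 16×10 canvas into 3216×1809 spans the height: 2894.40 × 1809.00 (×3.9758 from 728×455).
So the render's height is 393.51 × 3.9758 ≈ 1564.54.

1565 px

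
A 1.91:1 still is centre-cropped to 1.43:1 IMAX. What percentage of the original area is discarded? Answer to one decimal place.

Going from 1.91:1 to 1.43:1 IMAX means cutting width while keeping height.
Area ratio = (1.430)/(1.910) = 74.87%; the remaining 25.13% is cropped out.

25.1%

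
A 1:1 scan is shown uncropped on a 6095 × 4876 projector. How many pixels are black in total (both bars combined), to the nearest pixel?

5943844 pixels

Since 1.000 < 1.250, the scan is height-limited.
Content width = 4876 × 1/1 ≈ 4876.0000 px.
6095 − 4876.0000 = 1219.0000 px of bars.
Bar area = 1219.0000 × 4876 ≈ 5943844 px.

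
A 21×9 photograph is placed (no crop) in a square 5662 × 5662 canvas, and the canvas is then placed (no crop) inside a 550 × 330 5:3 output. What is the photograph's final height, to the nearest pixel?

141 px

21×9 in 5662×5662: fills the width, so the photograph is 5662.00 × 2426.57.
square in 550×330: fills the height, so the intermediate becomes 330.00 × 330.00 — a scale of ×0.0583.
The photograph scales with it: height 2426.57 × 0.0583 ≈ 141.43.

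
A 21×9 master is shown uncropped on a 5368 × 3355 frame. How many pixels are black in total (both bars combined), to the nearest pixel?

5660173 pixels

21×9 is wider than 16×10, so it spans the full width.
That makes the image 2300.5714 px tall (5368 × 9/21).
Black = 3355 − 2300.5714 = 1054.4286 px.
Across the 5368-px span: 1054.4286 × 5368 ≈ 5660173 px.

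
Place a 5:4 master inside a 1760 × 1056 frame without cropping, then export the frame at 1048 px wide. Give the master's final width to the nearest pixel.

786 px

At 1760×1056 the master is height-limited, so width = 1056 × 5/4 ≈ 1320.00 px.
Scaling 1760 → 1048 is ×0.5955, so the width becomes 1320.00 × 0.5955 ≈ 786.00 px.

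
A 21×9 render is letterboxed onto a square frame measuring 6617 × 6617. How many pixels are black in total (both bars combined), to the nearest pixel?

21×9 is wider than square, so it spans the full width.
That makes the image 2835.8571 px tall (6617 × 9/21).
6617 − 2835.8571 = 3781.1429 px of bars.
Bar area = 3781.1429 × 6617 ≈ 25019822 px.

25019822 pixels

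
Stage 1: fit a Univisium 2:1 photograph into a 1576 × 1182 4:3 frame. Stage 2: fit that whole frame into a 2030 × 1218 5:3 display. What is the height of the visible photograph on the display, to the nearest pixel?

Univisium 2:1 in 1576×1182: fills the width, so the photograph is 1576.00 × 788.00.
Second fit — the 4:3 canvas into 2030×1218 spans the height: 1624.00 × 1218.00 (×1.0305 from 1576×1182).
The photograph scales with it: height 788.00 × 1.0305 ≈ 812.00.

812 px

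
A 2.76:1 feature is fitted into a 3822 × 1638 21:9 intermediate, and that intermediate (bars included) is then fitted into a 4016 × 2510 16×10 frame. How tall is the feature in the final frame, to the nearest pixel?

1455 px

2.76:1 in 3822×1638: fills the width, so the feature is 3822.00 × 1384.78.
The 21:9 canvas is width-limited in 4016×2510, giving 4016.00 × 1721.14; scale factor 1.0508.
Applying the same ×1.0508: 1384.78 → 1455.07.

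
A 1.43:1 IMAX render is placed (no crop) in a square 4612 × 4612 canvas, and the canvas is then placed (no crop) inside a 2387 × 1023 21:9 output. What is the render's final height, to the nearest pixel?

1.43:1 IMAX in 4612×4612: fills the width, so the render is 4612.00 × 3225.17.
The square canvas is height-limited in 2387×1023, giving 1023.00 × 1023.00; scale factor 0.2218.
Applying the same ×0.2218: 3225.17 → 715.38.

715 px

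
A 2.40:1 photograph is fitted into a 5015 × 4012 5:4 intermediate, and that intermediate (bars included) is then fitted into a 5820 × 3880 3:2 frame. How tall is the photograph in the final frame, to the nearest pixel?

2021 px

Inside the 5015×4012 canvas the photograph is width-limited at 5015.00 × 2089.58.
Second fit — the 5:4 canvas into 5820×3880 spans the height: 4850.00 × 3880.00 (×0.9671 from 5015×4012).
So the photograph's height is 2089.58 × 0.9671 ≈ 2020.83.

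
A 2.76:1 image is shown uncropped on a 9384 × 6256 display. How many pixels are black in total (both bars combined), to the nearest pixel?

26800704 pixels

Since 2.760 > 1.500, the image is width-limited.
The image is 9384 / 2.760 ≈ 3400.0000 px tall.
6256 − 3400.0000 = 2856.0000 px of bars.
Across the 9384-px span: 2856.0000 × 9384 ≈ 26800704 px.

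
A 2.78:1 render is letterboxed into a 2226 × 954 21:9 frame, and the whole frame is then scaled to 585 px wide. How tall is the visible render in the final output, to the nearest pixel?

Fitted into 2226×954, the render spans the width; its height is 2226 / 2.780 ≈ 800.72 px.
The frame scales by 585/2226 = 0.2628; 800.72 × 0.2628 ≈ 210.43 px.

210 px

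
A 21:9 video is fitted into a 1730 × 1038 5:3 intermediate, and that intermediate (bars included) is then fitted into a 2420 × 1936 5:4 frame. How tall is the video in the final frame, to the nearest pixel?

1037 px

21:9 in 1730×1038: fills the width, so the video is 1730.00 × 741.43.
Second fit — the 5:3 canvas into 2420×1936 spans the width: 2420.00 × 1452.00 (×1.3988 from 1730×1038).
The video scales with it: height 741.43 × 1.3988 ≈ 1037.14.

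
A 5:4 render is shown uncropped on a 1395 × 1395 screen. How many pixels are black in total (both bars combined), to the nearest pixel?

Since 1.250 > 1.000, the render is width-limited.
The render is 1395 × 4/5 ≈ 1116.0000 px tall.
Leftover height: 1395 − 1116.0000 = 279.0000 px.
Across the 1395-px span: 279.0000 × 1395 ≈ 389205 px.

389205 pixels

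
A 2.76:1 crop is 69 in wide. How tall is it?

69 / 2.760 = 25.

25 in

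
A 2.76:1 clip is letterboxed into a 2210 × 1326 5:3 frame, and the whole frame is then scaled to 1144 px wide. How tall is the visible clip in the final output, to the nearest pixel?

414 px

In the 2210×1326 frame the clip fills the width: height = 2210 / 2.760 ≈ 800.72 px.
The frame scales by 1144/2210 = 0.5176; 800.72 × 0.5176 ≈ 414.49 px.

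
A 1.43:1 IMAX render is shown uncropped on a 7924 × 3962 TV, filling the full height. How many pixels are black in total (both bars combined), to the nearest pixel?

8947543 pixels

Content width = 3962 × 1.430 ≈ 5665.6600 px.
Black = 7924 − 5665.6600 = 2258.3400 px.
Across the 3962-px span: 2258.3400 × 3962 ≈ 8947543 px.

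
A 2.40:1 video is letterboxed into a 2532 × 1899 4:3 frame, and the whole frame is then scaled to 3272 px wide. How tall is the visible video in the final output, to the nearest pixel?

At 2532×1899 the video is width-limited, so height = 2532 / 2.400 ≈ 1055.00 px.
Scaling 2532 → 3272 is ×1.2923, so the height becomes 1055.00 × 1.2923 ≈ 1363.33 px.

1363 px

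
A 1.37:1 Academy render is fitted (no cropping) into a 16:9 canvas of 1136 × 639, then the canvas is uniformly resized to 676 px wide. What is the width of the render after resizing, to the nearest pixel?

521 px

Fitted into 1136×639, the render spans the height; its width is 639 × 1.370 ≈ 875.43 px.
The frame scales by 676/1136 = 0.5951; 875.43 × 0.5951 ≈ 520.94 px.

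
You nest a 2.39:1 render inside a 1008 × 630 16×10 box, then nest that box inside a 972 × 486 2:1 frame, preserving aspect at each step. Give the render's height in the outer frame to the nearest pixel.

Inside the 1008×630 canvas the render is width-limited at 1008.00 × 421.76.
16×10 in 972×486: fills the height, so the intermediate becomes 777.60 × 486.00 — a scale of ×0.7714.
The render scales with it: height 421.76 × 0.7714 ≈ 325.36.

325 px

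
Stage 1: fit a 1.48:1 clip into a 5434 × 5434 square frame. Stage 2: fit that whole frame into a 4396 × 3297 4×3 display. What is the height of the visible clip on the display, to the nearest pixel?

2228 px

Inside the 5434×5434 canvas the clip is width-limited at 5434.00 × 3671.62.
Second fit — the square canvas into 4396×3297 spans the height: 3297.00 × 3297.00 (×0.6067 from 5434×5434).
The clip scales with it: height 3671.62 × 0.6067 ≈ 2227.70.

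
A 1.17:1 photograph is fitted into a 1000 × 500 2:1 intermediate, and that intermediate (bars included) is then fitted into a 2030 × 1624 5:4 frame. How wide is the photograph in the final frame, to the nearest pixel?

1188 px

1.17:1 in 1000×500: fills the height, so the photograph is 585.00 × 500.00.
2:1 in 2030×1624: fills the width, so the intermediate becomes 2030.00 × 1015.00 — a scale of ×2.0300.
Applying the same ×2.0300: 585.00 → 1187.55.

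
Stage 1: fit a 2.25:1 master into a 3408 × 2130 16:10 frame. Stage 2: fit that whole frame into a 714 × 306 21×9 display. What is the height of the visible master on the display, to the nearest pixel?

2.25:1 in 3408×2130: fills the width, so the master is 3408.00 × 1514.67.
The 16:10 canvas is height-limited in 714×306, giving 489.60 × 306.00; scale factor 0.1437.
The master scales with it: height 1514.67 × 0.1437 ≈ 217.60.

218 px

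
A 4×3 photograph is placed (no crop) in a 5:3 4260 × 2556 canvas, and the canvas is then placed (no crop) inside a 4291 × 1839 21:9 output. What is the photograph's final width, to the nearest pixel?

2452 px

4×3 in 4260×2556: fills the height, so the photograph is 3408.00 × 2556.00.
5:3 in 4291×1839: fills the height, so the intermediate becomes 3065.00 × 1839.00 — a scale of ×0.7195.
Applying the same ×0.7195: 3408.00 → 2452.00.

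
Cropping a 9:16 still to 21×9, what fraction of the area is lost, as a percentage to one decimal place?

75.9%

21×9 is wider than 9:16, so the crop keeps the full width and trims the height.
(0.562)/(2.333) ≈ 0.241 of the area survives, leaving 75.89% discarded.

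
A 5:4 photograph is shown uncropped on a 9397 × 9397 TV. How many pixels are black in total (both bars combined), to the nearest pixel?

5:4 is wider than 1:1, so it spans the full width.
Content height = 9397 × 4/5 ≈ 7517.6000 px.
Black = 9397 − 7517.6000 = 1879.4000 px.
Across the 9397-px span: 1879.4000 × 9397 ≈ 17660722 px.

17660722 pixels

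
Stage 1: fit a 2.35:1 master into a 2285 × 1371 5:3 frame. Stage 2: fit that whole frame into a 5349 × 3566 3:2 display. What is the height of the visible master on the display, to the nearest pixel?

2.35:1 in 2285×1371: fills the width, so the master is 2285.00 × 972.34.
Second fit — the 5:3 canvas into 5349×3566 spans the width: 5349.00 × 3209.40 (×2.3409 from 2285×1371).
The master scales with it: height 972.34 × 2.3409 ≈ 2276.17.

2276 px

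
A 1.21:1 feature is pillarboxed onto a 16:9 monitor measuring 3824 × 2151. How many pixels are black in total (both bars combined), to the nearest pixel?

1.21:1 (1.210) < 16:9 (1.778), so the feature fills the height.
Content width = 2151 × 1.210 ≈ 2602.7100 px.
Black = 3824 − 2602.7100 = 1221.2900 px.
That's 1221.2900 × 2151 ≈ 2626995 black pixels.

2626995 pixels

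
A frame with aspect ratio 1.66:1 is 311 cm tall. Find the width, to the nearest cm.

311 × 1.660 = 516.26.

516 cm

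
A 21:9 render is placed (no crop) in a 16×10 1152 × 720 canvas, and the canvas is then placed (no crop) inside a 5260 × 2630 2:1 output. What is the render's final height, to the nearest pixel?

1803 px

Inside the 1152×720 canvas the render is width-limited at 1152.00 × 493.71.
Second fit — the 16×10 canvas into 5260×2630 spans the height: 4208.00 × 2630.00 (×3.6528 from 1152×720).
Applying the same ×3.6528: 493.71 → 1803.43.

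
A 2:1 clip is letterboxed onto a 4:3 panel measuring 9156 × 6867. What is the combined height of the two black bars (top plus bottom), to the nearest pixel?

2:1 (2.000) > 4:3 (1.333), so the clip fills the width.
That makes the image 4578.00 px tall (9156 × 1/2).
6867 − 4578.00 = 2289.00 px of bars.

2289 px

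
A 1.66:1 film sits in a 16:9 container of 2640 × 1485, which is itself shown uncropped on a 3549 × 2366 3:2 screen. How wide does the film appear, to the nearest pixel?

3314 px

First fit — 1.66:1 into 2640×1485 spans the height: 2465.10 × 1485.00.
The 16:9 canvas is width-limited in 3549×2366, giving 3549.00 × 1996.31; scale factor 1.3443.
Applying the same ×1.3443: 2465.10 → 3313.88.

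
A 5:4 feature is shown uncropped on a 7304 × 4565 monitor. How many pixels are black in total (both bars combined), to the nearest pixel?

7293729 pixels

Since 1.250 < 1.600, the feature is height-limited.
That makes the image 5706.2500 px wide (4565 × 5/4).
7304 − 5706.2500 = 1597.7500 px of bars.
Bar area = 1597.7500 × 4565 ≈ 7293729 px.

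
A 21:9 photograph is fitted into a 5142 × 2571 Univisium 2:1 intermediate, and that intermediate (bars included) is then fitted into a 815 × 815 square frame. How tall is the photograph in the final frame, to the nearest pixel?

21:9 in 5142×2571: fills the width, so the photograph is 5142.00 × 2203.71.
Second fit — the Univisium 2:1 canvas into 815×815 spans the width: 815.00 × 407.50 (×0.1585 from 5142×2571).
So the photograph's height is 2203.71 × 0.1585 ≈ 349.29.

349 px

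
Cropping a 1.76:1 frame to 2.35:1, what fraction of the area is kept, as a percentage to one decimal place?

The width stays; only height is cut (since 2.35:1 is wider than 1.76:1).
Fraction kept = (1.760)/(2.350) ≈ 74.89%.

74.9%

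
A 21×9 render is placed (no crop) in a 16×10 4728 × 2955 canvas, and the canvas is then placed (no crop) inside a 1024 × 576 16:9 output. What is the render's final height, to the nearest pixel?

Inside the 4728×2955 canvas the render is width-limited at 4728.00 × 2026.29.
Second fit — the 16×10 canvas into 1024×576 spans the height: 921.60 × 576.00 (×0.1949 from 4728×2955).
The render scales with it: height 2026.29 × 0.1949 ≈ 394.97.

395 px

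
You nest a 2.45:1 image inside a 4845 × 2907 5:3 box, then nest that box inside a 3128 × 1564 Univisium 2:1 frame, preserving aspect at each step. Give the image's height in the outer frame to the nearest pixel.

1064 px

First fit — 2.45:1 into 4845×2907 spans the width: 4845.00 × 1977.55.
5:3 in 3128×1564: fills the height, so the intermediate becomes 2606.67 × 1564.00 — a scale of ×0.5380.
The image scales with it: height 1977.55 × 0.5380 ≈ 1063.95.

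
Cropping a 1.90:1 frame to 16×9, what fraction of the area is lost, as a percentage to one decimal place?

The height stays; only width is cut (since 16×9 is narrower than 1.90:1).
Fraction kept = (1.778)/(1.900) ≈ 93.57%, so 6.43% is lost.

6.4%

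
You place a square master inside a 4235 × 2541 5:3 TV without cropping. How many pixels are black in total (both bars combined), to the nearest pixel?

Since 1.000 < 1.667, the master is height-limited.
That makes the image 2541.0000 px wide (2541 × 1/1).
Leftover width: 4235 − 2541.0000 = 1694.0000 px.
Bar area = 1694.0000 × 2541 ≈ 4304454 px.

4304454 pixels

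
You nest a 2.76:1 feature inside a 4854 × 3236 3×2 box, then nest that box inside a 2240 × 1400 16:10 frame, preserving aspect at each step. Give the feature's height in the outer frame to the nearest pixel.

761 px

2.76:1 in 4854×3236: fills the width, so the feature is 4854.00 × 1758.70.
3×2 in 2240×1400: fills the height, so the intermediate becomes 2100.00 × 1400.00 — a scale of ×0.4326.
Applying the same ×0.4326: 1758.70 → 760.87.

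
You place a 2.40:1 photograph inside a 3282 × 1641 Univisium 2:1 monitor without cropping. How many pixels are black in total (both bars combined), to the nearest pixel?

897627 pixels

2.40:1 is wider than Univisium 2:1, so it spans the full width.
That makes the image 1367.5000 px tall (3282 / 2.400).
Black = 1641 − 1367.5000 = 273.5000 px.
That's 273.5000 × 3282 ≈ 897627 black pixels.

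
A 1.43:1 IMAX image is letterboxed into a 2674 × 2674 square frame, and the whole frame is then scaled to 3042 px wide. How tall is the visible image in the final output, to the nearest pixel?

In the 2674×2674 frame the image fills the width: height = 2674 / 1.430 ≈ 1869.93 px.
Scaling 2674 → 3042 is ×1.1376, so the height becomes 1869.93 × 1.1376 ≈ 2127.27 px.

2127 px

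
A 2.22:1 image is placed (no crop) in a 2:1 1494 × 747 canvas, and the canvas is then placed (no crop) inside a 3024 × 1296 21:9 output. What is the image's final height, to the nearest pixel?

First fit — 2.22:1 into 1494×747 spans the width: 1494.00 × 672.97.
Second fit — the 2:1 canvas into 3024×1296 spans the height: 2592.00 × 1296.00 (×1.7349 from 1494×747).
Applying the same ×1.7349: 672.97 → 1167.57.

1168 px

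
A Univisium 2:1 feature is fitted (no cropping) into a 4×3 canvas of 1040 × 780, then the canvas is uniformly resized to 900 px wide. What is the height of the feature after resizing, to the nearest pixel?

450 px

In the 1040×780 frame the feature fills the width: height = 1040 × 1/2 ≈ 520.00 px.
Scaling 1040 → 900 is ×0.8654, so the height becomes 520.00 × 0.8654 ≈ 450.00 px.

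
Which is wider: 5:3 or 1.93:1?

1.93:1

5:3 = 1.667 and 1.93; 1.93 > 1.667.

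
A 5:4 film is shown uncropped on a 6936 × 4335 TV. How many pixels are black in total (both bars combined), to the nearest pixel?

5:4 (1.250) < 16×10 (1.600), so the film fills the height.
The film is 4335 × 5/4 ≈ 5418.7500 px wide.
6936 − 5418.7500 = 1517.2500 px of bars.
Bar area = 1517.2500 × 4335 ≈ 6577279 px.

6577279 pixels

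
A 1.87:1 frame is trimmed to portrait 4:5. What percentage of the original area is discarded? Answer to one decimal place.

57.2%

Going from 1.87:1 to portrait 4:5 means cutting width while keeping height.
Fraction kept = (0.800)/(1.870) ≈ 42.78%, so 57.22% is lost.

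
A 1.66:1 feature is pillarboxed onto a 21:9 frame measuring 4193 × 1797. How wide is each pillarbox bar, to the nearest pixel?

1.66:1 is narrower than 21:9, so it spans the full height.
Content width = 1797 × 1.660 ≈ 2983.02 px.
Black = 4193 − 2983.02 = 1209.98 px, or 604.99 per bar.

605 px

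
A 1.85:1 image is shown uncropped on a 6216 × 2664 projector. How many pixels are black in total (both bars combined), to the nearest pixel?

3430166 pixels

Since 1.850 < 2.333, the image is height-limited.
That makes the image 4928.4000 px wide (2664 × 1.850).
Leftover width: 6216 − 4928.4000 = 1287.6000 px.
That's 1287.6000 × 2664 ≈ 3430166 black pixels.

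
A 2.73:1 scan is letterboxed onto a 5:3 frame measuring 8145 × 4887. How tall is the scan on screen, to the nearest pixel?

2984 px

Since 2.730 > 1.667, the scan is width-limited.
That makes the image 2983.52 px tall (8145 / 2.730).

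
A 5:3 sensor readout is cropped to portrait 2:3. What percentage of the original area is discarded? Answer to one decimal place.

60.0%

The height stays; only width is cut (since portrait 2:3 is narrower than 5:3).
Fraction kept = (0.667)/(1.667) ≈ 40.00%, so 60.00% is lost.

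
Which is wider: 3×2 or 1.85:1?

1.85:1

3×2 = 1.5 and 1.85; 1.85 > 1.5.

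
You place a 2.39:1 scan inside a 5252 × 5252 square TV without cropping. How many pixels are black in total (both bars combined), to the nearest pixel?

16042289 pixels

Since 2.390 > 1.000, the scan is width-limited.
Content height = 5252 / 2.390 ≈ 2197.4895 px.
Black = 5252 − 2197.4895 = 3054.5105 px.
That's 3054.5105 × 5252 ≈ 16042289 black pixels.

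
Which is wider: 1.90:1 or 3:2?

1.9 and 3:2 = 1.5; 1.9 > 1.5.

1.90:1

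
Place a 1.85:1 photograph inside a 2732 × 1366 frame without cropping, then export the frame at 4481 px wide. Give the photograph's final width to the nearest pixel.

Fitted into 2732×1366, the photograph spans the height; its width is 1366 × 1.850 ≈ 2527.10 px.
Scaling 2732 → 4481 is ×1.6402, so the width becomes 2527.10 × 1.6402 ≈ 4144.93 px.

4145 px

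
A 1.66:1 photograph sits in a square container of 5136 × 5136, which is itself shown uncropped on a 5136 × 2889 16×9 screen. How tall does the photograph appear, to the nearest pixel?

1740 px

First fit — 1.66:1 into 5136×5136 spans the width: 5136.00 × 3093.98.
Second fit — the square canvas into 5136×2889 spans the height: 2889.00 × 2889.00 (×0.5625 from 5136×5136).
The photograph scales with it: height 3093.98 × 0.5625 ≈ 1740.36.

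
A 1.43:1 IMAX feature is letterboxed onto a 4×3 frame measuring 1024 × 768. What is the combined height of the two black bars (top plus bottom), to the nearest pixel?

Since 1.430 > 1.333, the feature is width-limited.
That makes the image 716.08 px tall (1024 / 1.430).
Black = 768 − 716.08 = 51.92 px.

52 px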